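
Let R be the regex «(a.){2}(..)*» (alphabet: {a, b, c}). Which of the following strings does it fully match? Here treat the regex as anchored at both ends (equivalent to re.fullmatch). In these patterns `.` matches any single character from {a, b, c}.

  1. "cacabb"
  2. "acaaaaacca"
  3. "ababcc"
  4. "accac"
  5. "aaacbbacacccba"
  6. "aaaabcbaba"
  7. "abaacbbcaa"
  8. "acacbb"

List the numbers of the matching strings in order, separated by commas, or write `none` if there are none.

1 → no match — must start with "a"
2 → match
3 → match
4 → no match
5 → match
6 → match
7 → match
8 → match

2, 3, 5, 6, 7, 8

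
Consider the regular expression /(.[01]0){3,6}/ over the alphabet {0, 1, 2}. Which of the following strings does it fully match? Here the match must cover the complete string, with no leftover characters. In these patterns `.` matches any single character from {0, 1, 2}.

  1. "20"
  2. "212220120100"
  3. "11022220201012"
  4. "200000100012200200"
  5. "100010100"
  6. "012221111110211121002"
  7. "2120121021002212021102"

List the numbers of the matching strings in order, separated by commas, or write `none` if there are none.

1 → no match
2 → no match
3 → no match — must end with "0"
4 → no match
5 → match
6 → no match — must end with "0"
7 → no match — must end with "0"

5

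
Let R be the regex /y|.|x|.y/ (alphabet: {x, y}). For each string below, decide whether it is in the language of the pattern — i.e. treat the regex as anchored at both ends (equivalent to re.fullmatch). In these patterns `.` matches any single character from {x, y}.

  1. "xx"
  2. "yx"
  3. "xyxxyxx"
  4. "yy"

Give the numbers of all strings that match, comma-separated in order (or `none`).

4

1 → no match
2 → no match
3 → no match
4 → match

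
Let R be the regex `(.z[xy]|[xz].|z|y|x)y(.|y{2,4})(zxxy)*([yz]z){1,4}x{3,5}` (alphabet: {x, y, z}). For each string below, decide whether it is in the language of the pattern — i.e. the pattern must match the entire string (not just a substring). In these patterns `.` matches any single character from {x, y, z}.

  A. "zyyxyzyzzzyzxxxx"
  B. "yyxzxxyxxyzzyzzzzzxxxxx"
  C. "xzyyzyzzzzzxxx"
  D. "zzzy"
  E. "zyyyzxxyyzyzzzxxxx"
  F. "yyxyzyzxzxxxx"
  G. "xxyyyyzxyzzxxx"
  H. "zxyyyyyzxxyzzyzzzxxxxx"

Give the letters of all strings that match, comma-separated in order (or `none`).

A, C, E, H

A → match
B → no match
C → match
D → no match — must end with "x"
E → match
F → no match
G → no match
H → match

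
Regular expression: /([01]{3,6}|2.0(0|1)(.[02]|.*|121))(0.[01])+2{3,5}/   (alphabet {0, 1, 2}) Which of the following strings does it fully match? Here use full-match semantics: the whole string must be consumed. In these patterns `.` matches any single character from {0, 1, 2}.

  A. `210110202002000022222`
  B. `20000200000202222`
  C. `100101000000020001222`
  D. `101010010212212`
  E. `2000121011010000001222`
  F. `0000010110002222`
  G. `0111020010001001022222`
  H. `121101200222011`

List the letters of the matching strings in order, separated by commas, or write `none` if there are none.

A → match
B → match
C → match
D → no match
E → match
F → match
G → no match
H → no match — must end with `2`

A, B, C, E, F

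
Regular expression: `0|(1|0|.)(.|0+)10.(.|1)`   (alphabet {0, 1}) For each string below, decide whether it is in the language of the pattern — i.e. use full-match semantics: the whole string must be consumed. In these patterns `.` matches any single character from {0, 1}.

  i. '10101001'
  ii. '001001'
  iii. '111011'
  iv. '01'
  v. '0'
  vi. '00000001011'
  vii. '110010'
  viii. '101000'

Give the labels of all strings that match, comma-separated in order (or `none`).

ii, iii, v, vi, viii

i → no match
ii → match
iii → match
iv → no match
v → match
vi → match
vii → no match
viii → match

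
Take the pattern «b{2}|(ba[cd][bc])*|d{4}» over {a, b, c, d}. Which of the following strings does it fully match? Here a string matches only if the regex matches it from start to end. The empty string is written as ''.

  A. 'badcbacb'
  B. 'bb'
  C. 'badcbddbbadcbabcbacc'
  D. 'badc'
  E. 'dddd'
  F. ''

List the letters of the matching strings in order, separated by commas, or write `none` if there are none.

A, B, D, E, F

A → match
B → match
C → no match
D → match
E → match
F → match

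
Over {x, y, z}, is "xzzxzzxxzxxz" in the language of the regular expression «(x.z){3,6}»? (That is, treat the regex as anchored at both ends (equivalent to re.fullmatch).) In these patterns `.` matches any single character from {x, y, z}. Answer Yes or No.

Yes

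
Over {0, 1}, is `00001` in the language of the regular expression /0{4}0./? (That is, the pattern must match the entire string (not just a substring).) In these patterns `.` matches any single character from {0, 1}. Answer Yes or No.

No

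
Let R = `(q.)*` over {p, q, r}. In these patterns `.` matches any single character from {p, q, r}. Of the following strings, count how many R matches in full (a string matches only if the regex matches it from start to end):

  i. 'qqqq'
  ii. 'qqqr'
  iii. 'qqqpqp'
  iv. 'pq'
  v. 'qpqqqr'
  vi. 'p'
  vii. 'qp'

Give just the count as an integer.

5

i. 'qqqq' → match
ii. 'qqqr' → match
iii. 'qqqpqp' → match
iv. 'pq' → no match
v. 'qpqqqr' → match
vi. 'p' → no match
vii. 'qp' → match
Total matched: 5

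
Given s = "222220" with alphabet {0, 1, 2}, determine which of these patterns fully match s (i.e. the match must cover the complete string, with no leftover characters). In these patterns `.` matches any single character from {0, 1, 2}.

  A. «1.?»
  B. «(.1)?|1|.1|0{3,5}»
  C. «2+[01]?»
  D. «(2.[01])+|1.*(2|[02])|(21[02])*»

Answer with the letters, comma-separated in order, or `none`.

C

A → no match — must start with "1"
B → no match
C → match
D → no match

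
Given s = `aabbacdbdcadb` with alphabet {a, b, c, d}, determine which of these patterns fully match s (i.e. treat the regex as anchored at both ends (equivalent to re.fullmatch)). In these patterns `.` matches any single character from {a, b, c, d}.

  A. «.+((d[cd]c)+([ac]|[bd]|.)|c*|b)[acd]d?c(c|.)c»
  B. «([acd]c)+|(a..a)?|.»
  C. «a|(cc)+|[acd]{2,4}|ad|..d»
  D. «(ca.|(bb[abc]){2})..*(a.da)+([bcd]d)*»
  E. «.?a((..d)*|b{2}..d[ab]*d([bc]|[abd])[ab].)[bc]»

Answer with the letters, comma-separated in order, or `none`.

A → no match — must end with `c`
B → no match
C → no match
D → no match
E → match

E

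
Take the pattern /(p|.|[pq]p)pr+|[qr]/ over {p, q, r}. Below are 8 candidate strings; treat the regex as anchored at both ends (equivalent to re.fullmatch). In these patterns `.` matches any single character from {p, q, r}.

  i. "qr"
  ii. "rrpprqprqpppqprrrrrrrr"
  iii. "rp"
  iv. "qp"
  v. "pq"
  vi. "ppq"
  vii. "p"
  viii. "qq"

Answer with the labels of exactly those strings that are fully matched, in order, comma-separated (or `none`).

none

i → no match
ii → no match
iii → no match
iv → no match
v → no match
vi → no match
vii → no match
viii → no match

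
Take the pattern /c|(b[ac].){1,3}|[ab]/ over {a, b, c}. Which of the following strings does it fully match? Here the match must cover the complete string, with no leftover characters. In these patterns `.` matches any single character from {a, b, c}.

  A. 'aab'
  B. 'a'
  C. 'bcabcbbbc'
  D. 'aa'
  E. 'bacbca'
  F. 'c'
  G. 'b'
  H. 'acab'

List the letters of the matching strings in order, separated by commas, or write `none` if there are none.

A → no match
B → match
C → no match
D → no match
E → match
F → match
G → match
H → no match

B, E, F, G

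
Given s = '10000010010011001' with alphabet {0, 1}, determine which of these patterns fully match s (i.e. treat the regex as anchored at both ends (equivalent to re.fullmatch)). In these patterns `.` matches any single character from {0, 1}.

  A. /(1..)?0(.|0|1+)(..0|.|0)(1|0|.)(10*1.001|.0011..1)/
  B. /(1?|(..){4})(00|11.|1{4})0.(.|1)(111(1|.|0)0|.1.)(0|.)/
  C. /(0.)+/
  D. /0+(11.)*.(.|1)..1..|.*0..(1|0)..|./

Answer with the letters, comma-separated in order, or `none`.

A → match
B → no match
C → no match — must start with '0'
D → match

A, D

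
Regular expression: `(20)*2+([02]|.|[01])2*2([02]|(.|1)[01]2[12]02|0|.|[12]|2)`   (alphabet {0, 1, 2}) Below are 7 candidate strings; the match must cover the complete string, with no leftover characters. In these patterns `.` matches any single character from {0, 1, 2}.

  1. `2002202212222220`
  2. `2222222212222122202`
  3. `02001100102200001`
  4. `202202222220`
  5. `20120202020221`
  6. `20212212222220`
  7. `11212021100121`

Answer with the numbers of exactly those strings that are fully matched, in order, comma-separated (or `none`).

1 → no match
2 → no match
3 → no match
4 → match
5 → no match
6 → no match
7 → no match

4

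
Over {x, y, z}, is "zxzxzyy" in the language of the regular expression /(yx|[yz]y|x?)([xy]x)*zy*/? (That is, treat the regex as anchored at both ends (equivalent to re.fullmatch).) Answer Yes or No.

No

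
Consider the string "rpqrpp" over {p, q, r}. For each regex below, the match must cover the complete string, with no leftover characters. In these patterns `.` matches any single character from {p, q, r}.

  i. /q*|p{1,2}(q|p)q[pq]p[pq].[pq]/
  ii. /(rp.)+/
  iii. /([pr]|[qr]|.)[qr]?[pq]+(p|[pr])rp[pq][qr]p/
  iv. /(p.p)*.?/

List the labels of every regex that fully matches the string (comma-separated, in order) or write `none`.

ii

i → no match
ii → match
iii → no match
iv → no match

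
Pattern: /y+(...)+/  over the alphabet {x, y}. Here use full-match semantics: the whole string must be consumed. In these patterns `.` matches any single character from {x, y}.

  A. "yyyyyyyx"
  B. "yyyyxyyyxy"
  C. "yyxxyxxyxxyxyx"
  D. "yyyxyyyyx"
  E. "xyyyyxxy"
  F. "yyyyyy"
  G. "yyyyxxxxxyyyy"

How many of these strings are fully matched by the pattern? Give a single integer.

6

A → match
B → match
C → match
D → match
E → no match — must start with "y"
F → match
G → match
Total matched: 6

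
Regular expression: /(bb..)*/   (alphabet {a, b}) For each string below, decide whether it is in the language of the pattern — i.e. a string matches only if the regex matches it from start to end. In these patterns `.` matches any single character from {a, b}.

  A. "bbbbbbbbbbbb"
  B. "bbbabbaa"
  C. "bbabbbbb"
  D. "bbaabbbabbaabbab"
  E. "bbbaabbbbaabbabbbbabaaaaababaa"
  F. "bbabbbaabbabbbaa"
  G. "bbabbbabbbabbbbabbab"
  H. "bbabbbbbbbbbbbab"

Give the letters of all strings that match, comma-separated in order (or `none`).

A, B, C, D, F, G, H

A → match
B → match
C → match
D → match
E → no match
F → match
G → match
H → match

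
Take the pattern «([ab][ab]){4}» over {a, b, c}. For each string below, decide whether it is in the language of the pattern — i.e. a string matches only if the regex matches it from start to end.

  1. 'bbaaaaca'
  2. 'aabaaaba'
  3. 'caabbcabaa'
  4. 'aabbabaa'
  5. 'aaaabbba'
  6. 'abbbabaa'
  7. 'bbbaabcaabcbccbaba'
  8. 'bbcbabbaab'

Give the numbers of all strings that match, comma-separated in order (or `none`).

1 → no match
2 → match
3 → no match
4 → match
5 → match
6 → match
7 → no match
8 → no match

2, 4, 5, 6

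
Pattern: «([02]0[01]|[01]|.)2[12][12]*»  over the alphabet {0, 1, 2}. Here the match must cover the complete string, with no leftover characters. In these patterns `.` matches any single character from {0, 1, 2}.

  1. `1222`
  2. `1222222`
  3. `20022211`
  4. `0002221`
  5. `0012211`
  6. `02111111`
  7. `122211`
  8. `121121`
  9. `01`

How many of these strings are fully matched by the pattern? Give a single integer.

8

1 → match
2 → match
3 → match
4 → match
5 → match
6 → match
7 → match
8 → match
9 → no match
Total matched: 8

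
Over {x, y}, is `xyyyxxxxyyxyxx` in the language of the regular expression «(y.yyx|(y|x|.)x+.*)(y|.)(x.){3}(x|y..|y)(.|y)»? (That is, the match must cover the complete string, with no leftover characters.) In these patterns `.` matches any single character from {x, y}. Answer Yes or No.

No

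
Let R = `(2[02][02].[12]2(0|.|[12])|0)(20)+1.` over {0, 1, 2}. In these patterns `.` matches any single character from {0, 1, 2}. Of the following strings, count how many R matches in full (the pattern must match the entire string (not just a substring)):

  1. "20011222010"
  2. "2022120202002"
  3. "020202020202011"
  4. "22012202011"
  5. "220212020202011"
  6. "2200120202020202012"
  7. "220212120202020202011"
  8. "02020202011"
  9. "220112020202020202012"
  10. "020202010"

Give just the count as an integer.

1 → match
2 → no match
3 → match
4 → match
5 → match
6 → match
7 → match
8 → match
9 → match
10 → match
Total matched: 9

9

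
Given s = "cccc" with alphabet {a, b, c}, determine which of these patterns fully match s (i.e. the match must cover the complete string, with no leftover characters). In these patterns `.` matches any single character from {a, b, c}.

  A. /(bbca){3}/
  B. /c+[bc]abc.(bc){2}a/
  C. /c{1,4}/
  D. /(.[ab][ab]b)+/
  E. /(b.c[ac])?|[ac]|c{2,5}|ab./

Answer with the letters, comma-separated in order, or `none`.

A → no match — must start with "bbca"
B → no match — must end with "bca"
C → match
D → no match — must end with "b"
E → match

C, E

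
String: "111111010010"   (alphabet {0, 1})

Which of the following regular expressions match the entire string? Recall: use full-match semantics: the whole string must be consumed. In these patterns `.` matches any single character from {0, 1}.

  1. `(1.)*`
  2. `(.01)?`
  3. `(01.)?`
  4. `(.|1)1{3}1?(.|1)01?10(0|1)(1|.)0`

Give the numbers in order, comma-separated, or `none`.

1 → no match
2 → no match
3 → no match
4 → match

4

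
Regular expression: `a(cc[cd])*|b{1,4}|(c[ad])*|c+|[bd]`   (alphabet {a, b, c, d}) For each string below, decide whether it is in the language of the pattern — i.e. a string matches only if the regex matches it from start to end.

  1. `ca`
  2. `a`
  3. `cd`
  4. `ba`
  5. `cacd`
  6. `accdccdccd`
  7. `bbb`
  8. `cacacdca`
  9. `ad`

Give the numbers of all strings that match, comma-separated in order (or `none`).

1, 2, 3, 5, 6, 7, 8

1 → match
2 → match
3 → match
4 → no match
5 → match
6 → match
7 → match
8 → match
9 → no match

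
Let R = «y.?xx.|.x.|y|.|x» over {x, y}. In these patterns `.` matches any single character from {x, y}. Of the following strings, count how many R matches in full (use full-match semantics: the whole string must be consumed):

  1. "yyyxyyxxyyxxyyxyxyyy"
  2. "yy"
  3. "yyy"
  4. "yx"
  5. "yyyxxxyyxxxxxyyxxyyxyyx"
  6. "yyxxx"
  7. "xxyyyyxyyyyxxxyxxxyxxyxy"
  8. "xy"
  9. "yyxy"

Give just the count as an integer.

1 → no match
2 → no match
3 → no match
4 → no match
5 → no match
6 → match
7 → no match
8 → no match
9 → no match
Total matched: 1

1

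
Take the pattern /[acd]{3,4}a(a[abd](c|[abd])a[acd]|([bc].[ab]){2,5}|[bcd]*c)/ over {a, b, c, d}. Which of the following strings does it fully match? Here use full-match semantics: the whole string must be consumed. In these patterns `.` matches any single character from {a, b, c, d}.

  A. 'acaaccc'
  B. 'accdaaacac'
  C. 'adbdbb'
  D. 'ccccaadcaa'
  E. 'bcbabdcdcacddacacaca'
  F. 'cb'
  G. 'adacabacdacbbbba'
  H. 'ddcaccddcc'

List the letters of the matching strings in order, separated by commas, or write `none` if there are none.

A, B, D, H

A → match
B → match
C → no match
D → match
E → no match
F → no match
G → no match
H → match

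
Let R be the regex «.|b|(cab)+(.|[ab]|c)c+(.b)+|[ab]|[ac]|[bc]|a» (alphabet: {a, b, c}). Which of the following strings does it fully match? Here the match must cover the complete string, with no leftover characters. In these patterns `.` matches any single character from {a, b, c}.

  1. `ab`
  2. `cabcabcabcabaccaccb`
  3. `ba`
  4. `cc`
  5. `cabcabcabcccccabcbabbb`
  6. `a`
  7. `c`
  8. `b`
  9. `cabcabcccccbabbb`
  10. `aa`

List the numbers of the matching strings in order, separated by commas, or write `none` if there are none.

5, 6, 7, 8, 9

1 → no match
2 → no match
3 → no match
4 → no match
5 → match
6 → match
7 → match
8 → match
9 → match
10 → no match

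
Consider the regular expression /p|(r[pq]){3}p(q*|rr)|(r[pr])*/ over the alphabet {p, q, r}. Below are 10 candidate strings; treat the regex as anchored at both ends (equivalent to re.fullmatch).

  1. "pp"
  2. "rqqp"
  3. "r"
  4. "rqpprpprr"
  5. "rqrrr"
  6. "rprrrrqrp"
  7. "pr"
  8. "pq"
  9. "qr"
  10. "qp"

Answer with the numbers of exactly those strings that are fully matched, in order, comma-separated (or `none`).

none

1 → no match
2 → no match
3 → no match
4 → no match
5 → no match
6 → no match
7 → no match
8 → no match
9 → no match
10 → no match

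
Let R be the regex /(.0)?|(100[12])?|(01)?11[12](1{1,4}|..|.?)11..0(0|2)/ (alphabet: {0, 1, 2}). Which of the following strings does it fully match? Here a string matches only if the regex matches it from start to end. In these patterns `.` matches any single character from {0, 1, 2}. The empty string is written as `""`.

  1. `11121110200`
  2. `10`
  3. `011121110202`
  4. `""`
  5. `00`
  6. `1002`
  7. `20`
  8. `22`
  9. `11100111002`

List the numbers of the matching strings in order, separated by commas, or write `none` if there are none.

1 → match
2 → match
3 → match
4 → match
5 → match
6 → match
7 → match
8 → no match
9 → match

1, 2, 3, 4, 5, 6, 7, 9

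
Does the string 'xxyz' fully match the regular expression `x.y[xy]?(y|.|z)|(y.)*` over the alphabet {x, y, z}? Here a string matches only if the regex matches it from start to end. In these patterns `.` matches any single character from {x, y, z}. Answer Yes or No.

Yes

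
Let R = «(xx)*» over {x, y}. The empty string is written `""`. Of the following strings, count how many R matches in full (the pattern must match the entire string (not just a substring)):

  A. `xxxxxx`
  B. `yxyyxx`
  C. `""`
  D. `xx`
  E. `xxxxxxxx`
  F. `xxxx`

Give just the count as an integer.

A → match
B → no match
C → match
D → match
E → match
F → match
Total matched: 5

5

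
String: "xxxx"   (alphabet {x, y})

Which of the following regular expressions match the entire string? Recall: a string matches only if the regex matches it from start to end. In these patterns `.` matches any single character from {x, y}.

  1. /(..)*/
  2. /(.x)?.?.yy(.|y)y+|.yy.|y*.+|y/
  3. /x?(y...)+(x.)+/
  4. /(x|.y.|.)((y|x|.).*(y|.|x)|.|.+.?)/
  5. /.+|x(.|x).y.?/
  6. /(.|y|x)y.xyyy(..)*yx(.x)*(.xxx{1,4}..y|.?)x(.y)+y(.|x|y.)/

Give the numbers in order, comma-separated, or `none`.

1 → match
2 → match
3 → no match
4 → match
5 → match
6 → no match

1, 2, 4, 5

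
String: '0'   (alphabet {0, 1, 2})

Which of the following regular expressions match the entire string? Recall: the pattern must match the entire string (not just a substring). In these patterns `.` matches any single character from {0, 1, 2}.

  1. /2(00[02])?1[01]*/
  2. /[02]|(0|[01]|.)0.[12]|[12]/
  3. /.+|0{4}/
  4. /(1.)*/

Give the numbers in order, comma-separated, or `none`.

1 → no match — must start with '2'
2 → match
3 → match
4 → no match

2, 3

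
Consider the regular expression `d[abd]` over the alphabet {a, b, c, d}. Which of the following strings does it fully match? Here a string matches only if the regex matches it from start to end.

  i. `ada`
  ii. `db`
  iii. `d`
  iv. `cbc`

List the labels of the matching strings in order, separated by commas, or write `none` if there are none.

ii

i → no match — must start with `d`
ii → match
iii → no match
iv → no match — must start with `d`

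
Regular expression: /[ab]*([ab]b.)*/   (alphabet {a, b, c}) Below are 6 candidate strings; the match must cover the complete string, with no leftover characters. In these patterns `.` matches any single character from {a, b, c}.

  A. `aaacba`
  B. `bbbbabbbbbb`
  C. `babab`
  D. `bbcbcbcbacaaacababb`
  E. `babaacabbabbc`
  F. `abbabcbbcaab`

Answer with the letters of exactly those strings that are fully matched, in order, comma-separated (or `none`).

A. `aaacba` → no match
B. `bbbbabbbbbb` → match
C. `babab` → match
D → no match
E → no match
F. `abbabcbbcaab` → no match

B, C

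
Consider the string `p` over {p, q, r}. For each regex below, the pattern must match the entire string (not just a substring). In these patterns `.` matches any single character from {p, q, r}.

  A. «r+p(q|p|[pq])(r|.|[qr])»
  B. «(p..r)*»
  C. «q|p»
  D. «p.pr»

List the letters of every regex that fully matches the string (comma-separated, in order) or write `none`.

A → no match — must start with `r`
B → no match
C → match
D → no match — must end with `pr`

C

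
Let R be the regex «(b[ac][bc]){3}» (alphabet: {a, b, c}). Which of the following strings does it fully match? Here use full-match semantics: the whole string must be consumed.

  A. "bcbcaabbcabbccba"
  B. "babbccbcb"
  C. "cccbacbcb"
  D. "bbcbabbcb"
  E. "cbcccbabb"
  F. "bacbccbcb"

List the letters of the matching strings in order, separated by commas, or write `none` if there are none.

B, F

A → no match
B. "babbccbcb" → match
C. "cccbacbcb" → no match — must start with "b"
D. "bbcbabbcb" → no match
E. "cbcccbabb" → no match — must start with "b"
F. "bacbccbcb" → match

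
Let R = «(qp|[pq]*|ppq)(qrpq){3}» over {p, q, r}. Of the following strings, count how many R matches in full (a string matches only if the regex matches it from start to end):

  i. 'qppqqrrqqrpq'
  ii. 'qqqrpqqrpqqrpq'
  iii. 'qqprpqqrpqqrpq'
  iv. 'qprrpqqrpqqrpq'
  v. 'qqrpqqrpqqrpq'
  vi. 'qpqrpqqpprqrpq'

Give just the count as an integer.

i → no match
ii → match
iii → no match
iv → no match
v → match
vi → no match
Total matched: 2

2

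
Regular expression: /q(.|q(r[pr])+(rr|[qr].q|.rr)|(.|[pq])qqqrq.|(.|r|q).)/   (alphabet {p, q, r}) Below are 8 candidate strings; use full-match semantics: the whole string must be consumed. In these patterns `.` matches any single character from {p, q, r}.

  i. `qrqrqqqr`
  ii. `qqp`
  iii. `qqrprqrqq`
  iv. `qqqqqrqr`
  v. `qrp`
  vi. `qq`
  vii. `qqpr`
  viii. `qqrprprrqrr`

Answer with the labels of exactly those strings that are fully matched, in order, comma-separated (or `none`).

ii, iv, v, vi, viii

i → no match
ii → match
iii → no match
iv → match
v → match
vi → match
vii → no match
viii → match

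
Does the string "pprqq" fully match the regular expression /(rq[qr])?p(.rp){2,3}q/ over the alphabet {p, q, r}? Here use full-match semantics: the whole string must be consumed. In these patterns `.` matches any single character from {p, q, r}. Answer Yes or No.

Every match must end with "rpq", but "pprqq" does not.

No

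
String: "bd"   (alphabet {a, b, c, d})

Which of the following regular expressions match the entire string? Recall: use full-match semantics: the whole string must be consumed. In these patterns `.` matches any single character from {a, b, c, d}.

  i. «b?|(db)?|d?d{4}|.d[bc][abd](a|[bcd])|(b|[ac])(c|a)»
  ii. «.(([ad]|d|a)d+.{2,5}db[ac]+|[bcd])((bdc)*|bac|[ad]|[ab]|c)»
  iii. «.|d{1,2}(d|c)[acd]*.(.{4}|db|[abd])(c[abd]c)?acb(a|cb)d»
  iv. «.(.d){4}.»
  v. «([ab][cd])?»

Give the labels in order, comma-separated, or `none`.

i → no match
ii → match
iii → no match
iv → no match
v → match

ii, v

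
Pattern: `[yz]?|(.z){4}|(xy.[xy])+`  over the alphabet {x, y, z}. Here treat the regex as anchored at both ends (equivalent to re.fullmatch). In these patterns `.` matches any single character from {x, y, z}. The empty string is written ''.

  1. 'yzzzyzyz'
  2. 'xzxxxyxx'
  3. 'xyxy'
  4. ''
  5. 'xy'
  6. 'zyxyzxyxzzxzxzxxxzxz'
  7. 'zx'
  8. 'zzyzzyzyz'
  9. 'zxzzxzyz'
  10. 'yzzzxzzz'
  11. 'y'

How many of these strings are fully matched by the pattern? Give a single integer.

1 → match
2 → no match
3 → match
4 → match
5 → no match
6 → no match
7 → no match
8 → no match
9 → no match
10 → match
11 → match
Total matched: 5

5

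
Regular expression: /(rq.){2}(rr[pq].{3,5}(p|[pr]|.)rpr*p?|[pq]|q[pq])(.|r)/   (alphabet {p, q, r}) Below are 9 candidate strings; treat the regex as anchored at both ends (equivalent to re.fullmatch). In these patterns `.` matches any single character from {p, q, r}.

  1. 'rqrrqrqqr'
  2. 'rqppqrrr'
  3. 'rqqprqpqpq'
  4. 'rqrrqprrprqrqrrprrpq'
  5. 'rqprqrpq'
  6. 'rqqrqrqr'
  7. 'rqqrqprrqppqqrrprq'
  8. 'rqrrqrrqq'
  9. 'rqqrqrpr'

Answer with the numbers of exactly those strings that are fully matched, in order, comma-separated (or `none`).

1 → match
2 → no match
3 → no match
4 → match
5 → match
6 → match
7 → match
8 → no match
9 → match

1, 4, 5, 6, 7, 9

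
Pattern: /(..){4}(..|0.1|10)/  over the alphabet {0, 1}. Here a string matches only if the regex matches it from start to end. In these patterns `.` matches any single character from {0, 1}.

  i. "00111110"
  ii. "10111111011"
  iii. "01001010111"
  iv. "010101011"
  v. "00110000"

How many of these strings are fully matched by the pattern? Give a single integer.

1

i → no match
ii → match
iii → no match
iv → no match
v → no match
Total matched: 1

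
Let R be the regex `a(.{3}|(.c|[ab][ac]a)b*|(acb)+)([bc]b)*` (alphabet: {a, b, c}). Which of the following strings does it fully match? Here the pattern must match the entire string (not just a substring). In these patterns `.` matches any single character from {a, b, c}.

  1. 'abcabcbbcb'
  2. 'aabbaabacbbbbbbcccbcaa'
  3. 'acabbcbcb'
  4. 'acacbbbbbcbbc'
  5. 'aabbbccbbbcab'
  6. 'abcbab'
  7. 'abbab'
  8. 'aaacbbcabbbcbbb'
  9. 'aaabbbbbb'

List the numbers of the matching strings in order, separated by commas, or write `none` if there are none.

none

1 → no match
2 → no match
3 → no match
4 → no match
5 → no match
6 → no match
7 → no match
8 → no match
9 → no match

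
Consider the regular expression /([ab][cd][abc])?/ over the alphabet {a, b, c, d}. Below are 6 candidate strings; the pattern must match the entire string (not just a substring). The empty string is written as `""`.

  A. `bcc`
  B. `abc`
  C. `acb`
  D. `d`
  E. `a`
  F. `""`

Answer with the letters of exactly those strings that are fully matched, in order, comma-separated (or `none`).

A → match
B → no match
C → match
D → no match
E → no match
F → match

A, C, F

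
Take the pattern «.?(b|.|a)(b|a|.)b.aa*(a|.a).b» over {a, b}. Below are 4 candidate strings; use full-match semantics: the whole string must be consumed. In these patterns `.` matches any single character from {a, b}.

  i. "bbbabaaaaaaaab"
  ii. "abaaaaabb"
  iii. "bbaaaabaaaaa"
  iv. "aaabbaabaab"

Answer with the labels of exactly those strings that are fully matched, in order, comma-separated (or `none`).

iv

i → no match
ii → no match
iii → no match — must end with "b"
iv → match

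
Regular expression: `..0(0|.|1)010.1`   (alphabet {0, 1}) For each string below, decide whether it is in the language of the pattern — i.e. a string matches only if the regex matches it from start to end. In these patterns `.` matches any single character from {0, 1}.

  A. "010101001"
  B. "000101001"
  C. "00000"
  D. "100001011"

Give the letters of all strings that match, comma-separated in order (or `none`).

A → match
B → match
C → no match — must end with "1"
D → match

A, B, D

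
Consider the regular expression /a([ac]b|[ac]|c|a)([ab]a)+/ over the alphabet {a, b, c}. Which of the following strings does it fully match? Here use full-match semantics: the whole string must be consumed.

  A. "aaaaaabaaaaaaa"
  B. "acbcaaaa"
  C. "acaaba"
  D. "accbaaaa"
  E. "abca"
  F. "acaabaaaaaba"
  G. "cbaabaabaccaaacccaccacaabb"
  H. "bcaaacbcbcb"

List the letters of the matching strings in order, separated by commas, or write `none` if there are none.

A, C, F

A → match
B → no match
C → match
D → no match
E → no match
F → match
G → no match — must start with "a"
H → no match — must start with "a"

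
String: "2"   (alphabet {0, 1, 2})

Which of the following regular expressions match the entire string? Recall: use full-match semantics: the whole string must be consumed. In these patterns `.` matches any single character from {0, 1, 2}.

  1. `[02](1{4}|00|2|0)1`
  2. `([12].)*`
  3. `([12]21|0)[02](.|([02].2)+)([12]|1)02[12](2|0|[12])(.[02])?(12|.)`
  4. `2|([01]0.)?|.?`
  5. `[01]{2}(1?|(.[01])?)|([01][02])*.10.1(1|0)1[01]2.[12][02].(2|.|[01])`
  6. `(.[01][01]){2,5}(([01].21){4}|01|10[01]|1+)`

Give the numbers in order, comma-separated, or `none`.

4

1 → no match — must end with "1"
2 → no match
3 → no match
4 → match
5 → no match
6 → no match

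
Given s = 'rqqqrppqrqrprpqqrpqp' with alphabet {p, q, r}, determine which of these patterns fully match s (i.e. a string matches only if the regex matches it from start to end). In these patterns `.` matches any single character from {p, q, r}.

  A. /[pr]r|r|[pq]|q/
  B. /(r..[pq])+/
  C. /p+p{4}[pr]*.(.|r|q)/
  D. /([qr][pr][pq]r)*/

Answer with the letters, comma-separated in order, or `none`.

B

A → no match
B → match
C → no match — must start with 'p'
D → no match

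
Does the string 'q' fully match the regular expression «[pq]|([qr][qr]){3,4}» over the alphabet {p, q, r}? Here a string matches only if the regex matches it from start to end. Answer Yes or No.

Yes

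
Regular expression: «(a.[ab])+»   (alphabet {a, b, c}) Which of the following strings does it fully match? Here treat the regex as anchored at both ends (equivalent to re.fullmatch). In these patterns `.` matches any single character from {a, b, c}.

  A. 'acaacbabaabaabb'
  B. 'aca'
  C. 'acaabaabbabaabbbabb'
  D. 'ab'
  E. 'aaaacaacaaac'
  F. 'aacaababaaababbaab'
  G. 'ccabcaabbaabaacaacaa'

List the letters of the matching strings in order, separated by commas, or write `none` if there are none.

A → match
B → match
C → no match
D → no match
E → no match
F → no match
G → no match — must start with 'a'

A, B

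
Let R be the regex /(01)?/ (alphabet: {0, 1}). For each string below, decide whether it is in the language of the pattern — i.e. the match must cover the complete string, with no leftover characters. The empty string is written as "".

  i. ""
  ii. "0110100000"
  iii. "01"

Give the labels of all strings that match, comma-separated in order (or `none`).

i → match
ii → no match
iii → match

i, iii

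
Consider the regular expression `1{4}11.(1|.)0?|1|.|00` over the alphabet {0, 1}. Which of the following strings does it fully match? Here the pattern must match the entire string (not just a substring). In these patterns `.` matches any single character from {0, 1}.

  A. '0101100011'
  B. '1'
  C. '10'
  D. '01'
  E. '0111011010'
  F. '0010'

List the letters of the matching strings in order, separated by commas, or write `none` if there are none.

B

A → no match
B → match
C → no match
D → no match
E → no match
F → no match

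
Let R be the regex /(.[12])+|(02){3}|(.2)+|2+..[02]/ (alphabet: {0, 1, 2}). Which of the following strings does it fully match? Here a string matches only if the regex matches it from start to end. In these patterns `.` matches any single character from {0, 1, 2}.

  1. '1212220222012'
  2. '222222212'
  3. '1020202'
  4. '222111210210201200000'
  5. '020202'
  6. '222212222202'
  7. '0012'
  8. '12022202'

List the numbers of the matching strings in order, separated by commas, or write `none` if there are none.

1 → no match
2 → match
3 → no match
4 → no match
5 → match
6 → match
7 → no match
8 → match

2, 5, 6, 8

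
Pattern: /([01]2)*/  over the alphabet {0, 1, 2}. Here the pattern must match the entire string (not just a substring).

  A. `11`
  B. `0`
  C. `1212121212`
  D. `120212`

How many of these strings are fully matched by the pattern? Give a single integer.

A → no match
B → no match
C → match
D → match
Total matched: 2

2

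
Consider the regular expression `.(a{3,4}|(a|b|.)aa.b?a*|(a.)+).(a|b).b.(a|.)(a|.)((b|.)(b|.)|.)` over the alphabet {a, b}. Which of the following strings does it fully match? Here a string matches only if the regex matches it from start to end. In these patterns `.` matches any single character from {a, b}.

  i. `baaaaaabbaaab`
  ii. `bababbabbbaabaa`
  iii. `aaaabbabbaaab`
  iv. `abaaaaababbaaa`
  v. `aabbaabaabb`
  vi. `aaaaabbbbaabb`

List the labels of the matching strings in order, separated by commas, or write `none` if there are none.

i → match
ii → no match
iii → match
iv → match
v. `aabbaabaabb` → match
vi → match

i, iii, iv, v, vi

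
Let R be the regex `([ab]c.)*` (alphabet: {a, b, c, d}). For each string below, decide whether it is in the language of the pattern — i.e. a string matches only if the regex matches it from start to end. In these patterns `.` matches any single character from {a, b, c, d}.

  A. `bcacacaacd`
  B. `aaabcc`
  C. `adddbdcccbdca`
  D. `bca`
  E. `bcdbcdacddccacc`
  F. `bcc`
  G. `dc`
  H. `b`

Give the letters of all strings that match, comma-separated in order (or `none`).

D, F

A → no match
B → no match
C → no match
D → match
E → no match
F → match
G → no match
H → no match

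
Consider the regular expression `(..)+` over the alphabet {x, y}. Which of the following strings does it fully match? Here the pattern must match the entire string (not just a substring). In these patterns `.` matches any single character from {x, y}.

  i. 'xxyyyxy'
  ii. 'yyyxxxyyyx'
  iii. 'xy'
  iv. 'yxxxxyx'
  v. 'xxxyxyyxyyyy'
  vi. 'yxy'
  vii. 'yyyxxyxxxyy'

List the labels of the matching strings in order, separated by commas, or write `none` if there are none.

ii, iii, v

i → no match
ii → match
iii → match
iv → no match
v → match
vi → no match
vii → no match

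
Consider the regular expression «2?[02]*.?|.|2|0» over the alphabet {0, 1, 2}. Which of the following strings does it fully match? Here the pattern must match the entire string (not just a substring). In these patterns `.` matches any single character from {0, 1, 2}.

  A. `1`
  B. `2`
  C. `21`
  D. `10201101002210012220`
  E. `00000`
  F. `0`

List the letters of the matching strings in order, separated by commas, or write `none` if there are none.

A, B, C, E, F

A → match
B → match
C → match
D → no match
E → match
F → match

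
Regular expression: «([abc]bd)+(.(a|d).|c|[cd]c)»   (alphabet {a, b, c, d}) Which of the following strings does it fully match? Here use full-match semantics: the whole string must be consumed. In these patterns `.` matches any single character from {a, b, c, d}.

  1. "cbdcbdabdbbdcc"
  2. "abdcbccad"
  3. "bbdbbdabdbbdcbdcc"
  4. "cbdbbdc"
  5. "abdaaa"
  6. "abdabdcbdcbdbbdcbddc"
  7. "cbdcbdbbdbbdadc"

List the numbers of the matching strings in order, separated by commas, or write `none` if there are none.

1, 3, 4, 5, 6, 7

1 → match
2. "abdcbccad" → no match
3 → match
4. "cbdbbdc" → match
5. "abdaaa" → match
6 → match
7 → match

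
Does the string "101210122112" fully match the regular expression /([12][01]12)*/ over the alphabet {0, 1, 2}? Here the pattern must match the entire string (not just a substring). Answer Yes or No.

Yes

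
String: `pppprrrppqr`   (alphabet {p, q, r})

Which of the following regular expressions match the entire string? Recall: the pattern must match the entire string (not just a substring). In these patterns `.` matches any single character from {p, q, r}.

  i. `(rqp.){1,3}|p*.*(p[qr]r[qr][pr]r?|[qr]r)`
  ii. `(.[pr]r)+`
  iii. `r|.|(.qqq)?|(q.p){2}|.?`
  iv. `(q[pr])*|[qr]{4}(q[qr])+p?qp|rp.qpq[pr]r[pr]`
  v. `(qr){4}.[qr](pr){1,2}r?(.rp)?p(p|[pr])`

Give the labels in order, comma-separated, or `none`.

i

i → match
ii → no match
iii → no match
iv → no match
v → no match — must start with `qr`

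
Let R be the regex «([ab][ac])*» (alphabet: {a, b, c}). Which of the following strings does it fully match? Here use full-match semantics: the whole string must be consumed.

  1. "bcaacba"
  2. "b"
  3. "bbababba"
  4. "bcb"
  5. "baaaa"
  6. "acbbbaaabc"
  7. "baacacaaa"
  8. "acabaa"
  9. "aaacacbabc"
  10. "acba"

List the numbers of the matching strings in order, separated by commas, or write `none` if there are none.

9, 10

1 → no match
2 → no match
3 → no match
4 → no match
5 → no match
6 → no match
7 → no match
8 → no match
9 → match
10 → match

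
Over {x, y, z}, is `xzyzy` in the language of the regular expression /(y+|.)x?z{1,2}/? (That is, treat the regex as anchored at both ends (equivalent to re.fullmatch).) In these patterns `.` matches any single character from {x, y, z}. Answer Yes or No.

No

Every match must end with `z`, but `xzyzy` does not.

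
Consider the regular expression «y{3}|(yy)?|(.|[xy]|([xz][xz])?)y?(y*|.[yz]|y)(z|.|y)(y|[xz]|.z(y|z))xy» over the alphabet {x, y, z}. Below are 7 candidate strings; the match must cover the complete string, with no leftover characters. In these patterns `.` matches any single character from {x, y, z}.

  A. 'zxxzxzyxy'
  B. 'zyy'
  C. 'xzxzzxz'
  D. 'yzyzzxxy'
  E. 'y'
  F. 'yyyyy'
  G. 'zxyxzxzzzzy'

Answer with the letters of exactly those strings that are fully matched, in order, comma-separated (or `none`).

A → no match
B → no match
C → no match
D → no match
E → no match
F → no match
G → no match

none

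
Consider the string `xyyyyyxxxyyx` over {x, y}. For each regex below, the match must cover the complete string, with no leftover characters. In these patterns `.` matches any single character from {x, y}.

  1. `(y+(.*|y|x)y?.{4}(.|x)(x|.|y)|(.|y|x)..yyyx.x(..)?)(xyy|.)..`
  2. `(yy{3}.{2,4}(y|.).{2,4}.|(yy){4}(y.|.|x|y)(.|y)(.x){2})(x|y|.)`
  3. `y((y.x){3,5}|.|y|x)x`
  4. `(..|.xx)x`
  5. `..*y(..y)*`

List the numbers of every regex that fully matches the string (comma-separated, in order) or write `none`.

1

1 → match
2 → no match — must start with `yy`
3 → no match — must start with `y`
4 → no match
5 → no match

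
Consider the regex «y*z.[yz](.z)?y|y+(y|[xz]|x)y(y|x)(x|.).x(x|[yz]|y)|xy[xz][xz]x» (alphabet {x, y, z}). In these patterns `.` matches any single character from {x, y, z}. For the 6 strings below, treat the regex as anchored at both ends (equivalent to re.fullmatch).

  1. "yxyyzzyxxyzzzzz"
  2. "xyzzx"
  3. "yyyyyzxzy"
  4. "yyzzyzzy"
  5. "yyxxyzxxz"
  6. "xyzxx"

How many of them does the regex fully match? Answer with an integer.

4

1 → no match
2. "xyzzx" → match
3. "yyyyyzxzy" → match
4. "yyzzyzzy" → match
5. "yyxxyzxxz" → no match
6. "xyzxx" → match
Total matched: 4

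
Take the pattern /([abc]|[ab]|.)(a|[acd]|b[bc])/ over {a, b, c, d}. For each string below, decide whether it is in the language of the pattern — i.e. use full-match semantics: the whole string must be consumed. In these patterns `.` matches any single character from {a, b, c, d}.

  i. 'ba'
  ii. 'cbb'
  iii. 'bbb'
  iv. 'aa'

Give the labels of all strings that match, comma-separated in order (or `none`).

i. 'ba' → match
ii. 'cbb' → match
iii. 'bbb' → match
iv. 'aa' → match

i, ii, iii, iv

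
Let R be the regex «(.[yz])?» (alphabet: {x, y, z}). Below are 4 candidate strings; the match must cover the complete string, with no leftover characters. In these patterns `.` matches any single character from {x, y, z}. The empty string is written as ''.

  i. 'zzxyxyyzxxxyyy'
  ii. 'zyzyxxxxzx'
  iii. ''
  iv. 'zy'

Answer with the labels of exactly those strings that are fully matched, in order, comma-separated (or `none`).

iii, iv

i → no match
ii → no match
iii → match
iv → match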